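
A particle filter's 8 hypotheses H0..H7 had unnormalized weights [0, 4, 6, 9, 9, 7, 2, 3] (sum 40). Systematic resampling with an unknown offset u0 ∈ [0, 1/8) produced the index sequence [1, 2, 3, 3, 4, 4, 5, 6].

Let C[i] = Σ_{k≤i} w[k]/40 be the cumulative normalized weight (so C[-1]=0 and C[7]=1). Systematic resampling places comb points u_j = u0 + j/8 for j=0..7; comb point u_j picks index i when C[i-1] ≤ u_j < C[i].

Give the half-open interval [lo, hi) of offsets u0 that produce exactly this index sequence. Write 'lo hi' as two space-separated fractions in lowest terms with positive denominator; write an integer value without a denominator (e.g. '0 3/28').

C = [0, 1/10, 1/4, 19/40, 7/10, 7/8, 37/40, 1]
j=0 picked index 1: u0 ∈ [0, 1/10)
j=1 picked index 2: u0 ∈ [-1/40, 1/8)
j=2 picked index 3: u0 ∈ [0, 9/40)
j=3 picked index 3: u0 ∈ [-1/8, 1/10)
j=4 picked index 4: u0 ∈ [-1/40, 1/5)
j=5 picked index 4: u0 ∈ [-3/20, 3/40)
j=6 picked index 5: u0 ∈ [-1/20, 1/8)
j=7 picked index 6: u0 ∈ [0, 1/20)
intersection: [0, 1/20)

0 1/20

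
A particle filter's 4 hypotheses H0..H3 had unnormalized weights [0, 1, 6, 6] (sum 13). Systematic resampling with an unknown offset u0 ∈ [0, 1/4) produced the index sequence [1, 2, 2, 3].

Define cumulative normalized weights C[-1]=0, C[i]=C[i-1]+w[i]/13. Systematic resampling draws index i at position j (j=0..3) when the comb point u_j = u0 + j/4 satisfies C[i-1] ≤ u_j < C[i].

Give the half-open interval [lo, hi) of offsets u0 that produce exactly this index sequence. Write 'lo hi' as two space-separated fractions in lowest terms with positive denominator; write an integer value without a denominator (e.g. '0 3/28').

C = [0, 1/13, 7/13, 1]
j=0 picked index 1: u0 ∈ [0, 1/13)
j=1 picked index 2: u0 ∈ [-9/52, 15/52)
j=2 picked index 2: u0 ∈ [-11/26, 1/26)
j=3 picked index 3: u0 ∈ [-11/52, 1/4)
intersection: [0, 1/26)

0 1/26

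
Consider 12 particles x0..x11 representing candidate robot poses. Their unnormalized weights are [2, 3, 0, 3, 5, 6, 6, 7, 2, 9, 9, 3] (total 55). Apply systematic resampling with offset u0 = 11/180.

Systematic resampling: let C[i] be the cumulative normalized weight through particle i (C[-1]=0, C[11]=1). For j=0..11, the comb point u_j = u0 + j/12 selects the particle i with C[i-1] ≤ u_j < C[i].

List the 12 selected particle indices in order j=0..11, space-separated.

1 3 4 5 6 7 7 9 9 10 10 11

C = [2/55, 1/11, 1/11, 8/55, 13/55, 19/55, 5/11, 32/55, 34/55, 43/55, 52/55, 1]
j=0: u_0=11/180 ∈ [2/55, 1/11) → index 1
j=1: u_1=13/90 ∈ [1/11, 8/55) → index 3
j=2: u_2=41/180 ∈ [8/55, 13/55) → index 4
j=3: u_3=14/45 ∈ [13/55, 19/55) → index 5
j=4: u_4=71/180 ∈ [19/55, 5/11) → index 6
j=5: u_5=43/90 ∈ [5/11, 32/55) → index 7
j=6: u_6=101/180 ∈ [5/11, 32/55) → index 7
j=7: u_7=29/45 ∈ [34/55, 43/55) → index 9
j=8: u_8=131/180 ∈ [34/55, 43/55) → index 9
j=9: u_9=73/90 ∈ [43/55, 52/55) → index 10
j=10: u_10=161/180 ∈ [43/55, 52/55) → index 10
j=11: u_11=44/45 ∈ [52/55, 1) → index 11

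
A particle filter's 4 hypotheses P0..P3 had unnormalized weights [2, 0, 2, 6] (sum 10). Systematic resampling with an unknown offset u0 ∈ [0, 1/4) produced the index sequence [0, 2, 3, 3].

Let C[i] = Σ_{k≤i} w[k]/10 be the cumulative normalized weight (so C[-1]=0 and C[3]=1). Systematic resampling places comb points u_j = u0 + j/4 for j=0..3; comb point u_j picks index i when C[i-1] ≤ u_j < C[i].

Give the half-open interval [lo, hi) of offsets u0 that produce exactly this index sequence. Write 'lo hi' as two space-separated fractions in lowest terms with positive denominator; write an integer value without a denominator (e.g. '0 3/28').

0 3/20

C = [1/5, 1/5, 2/5, 1]
j=0 picked index 0: u0 ∈ [0, 1/5)
j=1 picked index 2: u0 ∈ [-1/20, 3/20)
j=2 picked index 3: u0 ∈ [-1/10, 1/2)
j=3 picked index 3: u0 ∈ [-7/20, 1/4)
intersection: [0, 3/20)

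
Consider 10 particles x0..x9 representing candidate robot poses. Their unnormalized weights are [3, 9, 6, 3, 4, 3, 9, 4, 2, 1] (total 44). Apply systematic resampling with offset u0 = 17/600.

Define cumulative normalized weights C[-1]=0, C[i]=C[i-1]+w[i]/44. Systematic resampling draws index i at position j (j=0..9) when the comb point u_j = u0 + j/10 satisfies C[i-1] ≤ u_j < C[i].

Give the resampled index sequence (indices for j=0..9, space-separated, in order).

C = [3/44, 3/11, 9/22, 21/44, 25/44, 7/11, 37/44, 41/44, 43/44, 1]
j=0: u_0=17/600 ∈ [0, 3/44) → index 0
j=1: u_1=77/600 ∈ [3/44, 3/11) → index 1
j=2: u_2=137/600 ∈ [3/44, 3/11) → index 1
j=3: u_3=197/600 ∈ [3/11, 9/22) → index 2
j=4: u_4=257/600 ∈ [9/22, 21/44) → index 3
j=5: u_5=317/600 ∈ [21/44, 25/44) → index 4
j=6: u_6=377/600 ∈ [25/44, 7/11) → index 5
j=7: u_7=437/600 ∈ [7/11, 37/44) → index 6
j=8: u_8=497/600 ∈ [7/11, 37/44) → index 6
j=9: u_9=557/600 ∈ [37/44, 41/44) → index 7

0 1 1 2 3 4 5 6 6 7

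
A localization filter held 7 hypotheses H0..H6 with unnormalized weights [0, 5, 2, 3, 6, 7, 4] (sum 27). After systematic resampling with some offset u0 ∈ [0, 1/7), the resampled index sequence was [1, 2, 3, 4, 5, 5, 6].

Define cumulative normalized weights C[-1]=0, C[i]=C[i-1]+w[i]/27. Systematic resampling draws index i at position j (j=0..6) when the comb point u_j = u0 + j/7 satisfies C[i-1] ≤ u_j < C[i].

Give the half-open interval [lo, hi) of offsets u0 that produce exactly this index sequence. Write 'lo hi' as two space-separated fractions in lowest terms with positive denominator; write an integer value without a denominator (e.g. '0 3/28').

C = [0, 5/27, 7/27, 10/27, 16/27, 23/27, 1]
j=0 picked index 1: u0 ∈ [0, 5/27)
j=1 picked index 2: u0 ∈ [8/189, 22/189)
j=2 picked index 3: u0 ∈ [-5/189, 16/189)
j=3 picked index 4: u0 ∈ [-11/189, 31/189)
j=4 picked index 5: u0 ∈ [4/189, 53/189)
j=5 picked index 5: u0 ∈ [-23/189, 26/189)
j=6 picked index 6: u0 ∈ [-1/189, 1/7)
intersection: [8/189, 16/189)

8/189 16/189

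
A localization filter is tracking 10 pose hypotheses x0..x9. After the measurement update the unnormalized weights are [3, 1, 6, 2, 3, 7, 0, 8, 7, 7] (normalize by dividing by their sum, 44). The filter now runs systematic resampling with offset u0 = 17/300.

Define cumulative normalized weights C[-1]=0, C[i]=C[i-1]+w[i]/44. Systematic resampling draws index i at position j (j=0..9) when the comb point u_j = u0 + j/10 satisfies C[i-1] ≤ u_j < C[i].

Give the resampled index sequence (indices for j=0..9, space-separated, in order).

0 2 3 5 5 7 7 8 9 9

C = [3/44, 1/11, 5/22, 3/11, 15/44, 1/2, 1/2, 15/22, 37/44, 1]
j=0: u_0=17/300 ∈ [0, 3/44) → index 0
j=1: u_1=47/300 ∈ [1/11, 5/22) → index 2
j=2: u_2=77/300 ∈ [5/22, 3/11) → index 3
j=3: u_3=107/300 ∈ [15/44, 1/2) → index 5
j=4: u_4=137/300 ∈ [15/44, 1/2) → index 5
j=5: u_5=167/300 ∈ [1/2, 15/22) → index 7
j=6: u_6=197/300 ∈ [1/2, 15/22) → index 7
j=7: u_7=227/300 ∈ [15/22, 37/44) → index 8
j=8: u_8=257/300 ∈ [37/44, 1) → index 9
j=9: u_9=287/300 ∈ [37/44, 1) → index 9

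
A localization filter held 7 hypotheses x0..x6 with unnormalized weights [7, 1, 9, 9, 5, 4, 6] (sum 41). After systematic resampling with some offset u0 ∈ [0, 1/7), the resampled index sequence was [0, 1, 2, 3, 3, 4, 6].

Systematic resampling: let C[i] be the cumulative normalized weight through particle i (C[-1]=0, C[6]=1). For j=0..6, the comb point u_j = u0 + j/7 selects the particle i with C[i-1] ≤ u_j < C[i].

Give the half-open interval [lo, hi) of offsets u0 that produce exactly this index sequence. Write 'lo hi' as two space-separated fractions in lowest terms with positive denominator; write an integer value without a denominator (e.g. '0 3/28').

C = [7/41, 8/41, 17/41, 26/41, 31/41, 35/41, 1]
j=0 picked index 0: u0 ∈ [0, 7/41)
j=1 picked index 1: u0 ∈ [8/287, 15/287)
j=2 picked index 2: u0 ∈ [-26/287, 37/287)
j=3 picked index 3: u0 ∈ [-4/287, 59/287)
j=4 picked index 3: u0 ∈ [-45/287, 18/287)
j=5 picked index 4: u0 ∈ [-23/287, 12/287)
j=6 picked index 6: u0 ∈ [-1/287, 1/7)
intersection: [8/287, 12/287)

8/287 12/287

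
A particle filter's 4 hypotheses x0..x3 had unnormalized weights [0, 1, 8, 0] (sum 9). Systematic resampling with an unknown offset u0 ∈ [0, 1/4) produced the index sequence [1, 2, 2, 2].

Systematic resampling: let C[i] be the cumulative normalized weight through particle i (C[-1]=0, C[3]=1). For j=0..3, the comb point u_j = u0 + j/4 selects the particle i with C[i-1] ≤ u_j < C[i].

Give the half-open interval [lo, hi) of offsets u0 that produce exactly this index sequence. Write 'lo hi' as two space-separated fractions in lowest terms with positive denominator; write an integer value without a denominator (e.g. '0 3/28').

0 1/9

C = [0, 1/9, 1, 1]
j=0 picked index 1: u0 ∈ [0, 1/9)
j=1 picked index 2: u0 ∈ [-5/36, 3/4)
j=2 picked index 2: u0 ∈ [-7/18, 1/2)
j=3 picked index 2: u0 ∈ [-23/36, 1/4)
intersection: [0, 1/9)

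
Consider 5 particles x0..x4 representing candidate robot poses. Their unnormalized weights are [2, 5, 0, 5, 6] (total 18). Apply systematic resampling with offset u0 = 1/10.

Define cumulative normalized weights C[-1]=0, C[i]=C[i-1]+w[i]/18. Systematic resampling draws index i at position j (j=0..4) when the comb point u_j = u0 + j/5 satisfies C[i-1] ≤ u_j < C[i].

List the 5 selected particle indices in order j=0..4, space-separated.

C = [1/9, 7/18, 7/18, 2/3, 1]
j=0: u_0=1/10 ∈ [0, 1/9) → index 0
j=1: u_1=3/10 ∈ [1/9, 7/18) → index 1
j=2: u_2=1/2 ∈ [7/18, 2/3) → index 3
j=3: u_3=7/10 ∈ [2/3, 1) → index 4
j=4: u_4=9/10 ∈ [2/3, 1) → index 4

0 1 3 4 4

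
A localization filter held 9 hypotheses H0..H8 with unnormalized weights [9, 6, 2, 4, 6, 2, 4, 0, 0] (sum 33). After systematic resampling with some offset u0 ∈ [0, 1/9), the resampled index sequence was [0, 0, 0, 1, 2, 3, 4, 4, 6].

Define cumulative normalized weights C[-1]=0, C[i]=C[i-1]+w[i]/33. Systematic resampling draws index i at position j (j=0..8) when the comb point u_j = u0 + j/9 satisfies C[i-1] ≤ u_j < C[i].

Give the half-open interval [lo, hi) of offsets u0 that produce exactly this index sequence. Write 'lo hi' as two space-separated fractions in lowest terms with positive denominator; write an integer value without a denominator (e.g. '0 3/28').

1/99 4/99

C = [3/11, 5/11, 17/33, 7/11, 9/11, 29/33, 1, 1, 1]
j=0 picked index 0: u0 ∈ [0, 3/11)
j=1 picked index 0: u0 ∈ [-1/9, 16/99)
j=2 picked index 0: u0 ∈ [-2/9, 5/99)
j=3 picked index 1: u0 ∈ [-2/33, 4/33)
j=4 picked index 2: u0 ∈ [1/99, 7/99)
j=5 picked index 3: u0 ∈ [-4/99, 8/99)
j=6 picked index 4: u0 ∈ [-1/33, 5/33)
j=7 picked index 4: u0 ∈ [-14/99, 4/99)
j=8 picked index 6: u0 ∈ [-1/99, 1/9)
intersection: [1/99, 4/99)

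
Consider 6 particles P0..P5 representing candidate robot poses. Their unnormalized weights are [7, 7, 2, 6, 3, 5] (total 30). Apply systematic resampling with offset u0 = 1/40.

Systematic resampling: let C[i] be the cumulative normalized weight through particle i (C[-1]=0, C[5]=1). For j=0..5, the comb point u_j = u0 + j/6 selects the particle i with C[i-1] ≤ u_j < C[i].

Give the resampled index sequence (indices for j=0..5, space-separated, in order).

C = [7/30, 7/15, 8/15, 11/15, 5/6, 1]
j=0: u_0=1/40 ∈ [0, 7/30) → index 0
j=1: u_1=23/120 ∈ [0, 7/30) → index 0
j=2: u_2=43/120 ∈ [7/30, 7/15) → index 1
j=3: u_3=21/40 ∈ [7/15, 8/15) → index 2
j=4: u_4=83/120 ∈ [8/15, 11/15) → index 3
j=5: u_5=103/120 ∈ [5/6, 1) → index 5

0 0 1 2 3 5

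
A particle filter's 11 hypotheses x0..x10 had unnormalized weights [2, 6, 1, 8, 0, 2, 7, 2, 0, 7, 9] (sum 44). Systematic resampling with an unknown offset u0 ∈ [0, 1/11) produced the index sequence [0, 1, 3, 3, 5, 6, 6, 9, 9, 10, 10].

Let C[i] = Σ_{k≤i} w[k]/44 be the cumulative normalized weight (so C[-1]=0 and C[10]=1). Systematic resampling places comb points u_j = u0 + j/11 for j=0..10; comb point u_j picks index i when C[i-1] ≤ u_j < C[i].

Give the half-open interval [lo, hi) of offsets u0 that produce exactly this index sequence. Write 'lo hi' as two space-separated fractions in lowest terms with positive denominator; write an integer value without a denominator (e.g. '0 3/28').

C = [1/22, 2/11, 9/44, 17/44, 17/44, 19/44, 13/22, 7/11, 7/11, 35/44, 1]
j=0 picked index 0: u0 ∈ [0, 1/22)
j=1 picked index 1: u0 ∈ [-1/22, 1/11)
j=2 picked index 3: u0 ∈ [1/44, 9/44)
j=3 picked index 3: u0 ∈ [-3/44, 5/44)
j=4 picked index 5: u0 ∈ [1/44, 3/44)
j=5 picked index 6: u0 ∈ [-1/44, 3/22)
j=6 picked index 6: u0 ∈ [-5/44, 1/22)
j=7 picked index 9: u0 ∈ [0, 7/44)
j=8 picked index 9: u0 ∈ [-1/11, 3/44)
j=9 picked index 10: u0 ∈ [-1/44, 2/11)
j=10 picked index 10: u0 ∈ [-5/44, 1/11)
intersection: [1/44, 1/22)

1/44 1/22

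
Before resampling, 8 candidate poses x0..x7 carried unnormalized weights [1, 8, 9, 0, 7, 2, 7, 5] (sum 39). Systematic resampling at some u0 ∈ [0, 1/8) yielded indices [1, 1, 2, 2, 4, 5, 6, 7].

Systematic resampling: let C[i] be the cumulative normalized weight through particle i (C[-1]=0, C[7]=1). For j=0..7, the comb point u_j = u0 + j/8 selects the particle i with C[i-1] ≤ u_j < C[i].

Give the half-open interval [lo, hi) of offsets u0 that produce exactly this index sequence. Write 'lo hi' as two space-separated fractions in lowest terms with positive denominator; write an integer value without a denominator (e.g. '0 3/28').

C = [1/39, 3/13, 6/13, 6/13, 25/39, 9/13, 34/39, 1]
j=0 picked index 1: u0 ∈ [1/39, 3/13)
j=1 picked index 1: u0 ∈ [-31/312, 11/104)
j=2 picked index 2: u0 ∈ [-1/52, 11/52)
j=3 picked index 2: u0 ∈ [-15/104, 9/104)
j=4 picked index 4: u0 ∈ [-1/26, 11/78)
j=5 picked index 5: u0 ∈ [5/312, 7/104)
j=6 picked index 6: u0 ∈ [-3/52, 19/156)
j=7 picked index 7: u0 ∈ [-1/312, 1/8)
intersection: [1/39, 7/104)

1/39 7/104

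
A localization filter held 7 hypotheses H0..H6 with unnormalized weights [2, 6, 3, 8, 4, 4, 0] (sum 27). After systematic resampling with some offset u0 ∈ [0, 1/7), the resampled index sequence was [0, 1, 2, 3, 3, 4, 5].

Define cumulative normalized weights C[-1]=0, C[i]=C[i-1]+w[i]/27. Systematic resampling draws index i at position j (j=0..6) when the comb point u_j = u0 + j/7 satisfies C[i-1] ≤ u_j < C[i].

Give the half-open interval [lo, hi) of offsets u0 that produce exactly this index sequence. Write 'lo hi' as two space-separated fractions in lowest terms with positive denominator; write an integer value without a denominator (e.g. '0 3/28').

2/189 2/27

C = [2/27, 8/27, 11/27, 19/27, 23/27, 1, 1]
j=0 picked index 0: u0 ∈ [0, 2/27)
j=1 picked index 1: u0 ∈ [-13/189, 29/189)
j=2 picked index 2: u0 ∈ [2/189, 23/189)
j=3 picked index 3: u0 ∈ [-4/189, 52/189)
j=4 picked index 3: u0 ∈ [-31/189, 25/189)
j=5 picked index 4: u0 ∈ [-2/189, 26/189)
j=6 picked index 5: u0 ∈ [-1/189, 1/7)
intersection: [2/189, 2/27)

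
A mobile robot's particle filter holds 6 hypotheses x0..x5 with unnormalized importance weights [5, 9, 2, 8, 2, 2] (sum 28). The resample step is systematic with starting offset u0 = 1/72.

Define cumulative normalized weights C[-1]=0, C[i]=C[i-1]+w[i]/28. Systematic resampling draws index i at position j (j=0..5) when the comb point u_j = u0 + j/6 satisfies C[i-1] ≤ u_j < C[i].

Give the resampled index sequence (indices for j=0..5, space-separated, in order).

0 1 1 2 3 3

C = [5/28, 1/2, 4/7, 6/7, 13/14, 1]
j=0: u_0=1/72 ∈ [0, 5/28) → index 0
j=1: u_1=13/72 ∈ [5/28, 1/2) → index 1
j=2: u_2=25/72 ∈ [5/28, 1/2) → index 1
j=3: u_3=37/72 ∈ [1/2, 4/7) → index 2
j=4: u_4=49/72 ∈ [4/7, 6/7) → index 3
j=5: u_5=61/72 ∈ [4/7, 6/7) → index 3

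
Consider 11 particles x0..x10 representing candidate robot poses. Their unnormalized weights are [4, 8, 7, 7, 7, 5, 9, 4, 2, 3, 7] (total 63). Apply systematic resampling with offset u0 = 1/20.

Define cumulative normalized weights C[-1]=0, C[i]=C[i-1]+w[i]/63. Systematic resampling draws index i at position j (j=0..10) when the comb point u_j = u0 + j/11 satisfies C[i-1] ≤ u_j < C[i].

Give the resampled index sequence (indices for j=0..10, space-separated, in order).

0 1 2 3 4 4 5 6 7 9 10

C = [4/63, 4/21, 19/63, 26/63, 11/21, 38/63, 47/63, 17/21, 53/63, 8/9, 1]
j=0: u_0=1/20 ∈ [0, 4/63) → index 0
j=1: u_1=31/220 ∈ [4/63, 4/21) → index 1
j=2: u_2=51/220 ∈ [4/21, 19/63) → index 2
j=3: u_3=71/220 ∈ [19/63, 26/63) → index 3
j=4: u_4=91/220 ∈ [26/63, 11/21) → index 4
j=5: u_5=111/220 ∈ [26/63, 11/21) → index 4
j=6: u_6=131/220 ∈ [11/21, 38/63) → index 5
j=7: u_7=151/220 ∈ [38/63, 47/63) → index 6
j=8: u_8=171/220 ∈ [47/63, 17/21) → index 7
j=9: u_9=191/220 ∈ [53/63, 8/9) → index 9
j=10: u_10=211/220 ∈ [8/9, 1) → index 10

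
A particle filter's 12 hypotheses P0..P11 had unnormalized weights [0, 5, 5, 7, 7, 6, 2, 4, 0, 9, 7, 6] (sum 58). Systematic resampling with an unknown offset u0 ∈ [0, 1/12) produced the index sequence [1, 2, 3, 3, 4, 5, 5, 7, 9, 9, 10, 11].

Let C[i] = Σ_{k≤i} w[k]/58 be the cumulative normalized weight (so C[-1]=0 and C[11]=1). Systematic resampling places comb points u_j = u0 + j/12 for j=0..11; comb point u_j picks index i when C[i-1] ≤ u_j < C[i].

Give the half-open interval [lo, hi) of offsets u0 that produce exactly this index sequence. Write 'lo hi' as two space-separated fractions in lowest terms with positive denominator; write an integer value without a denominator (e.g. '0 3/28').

1/174 1/58

C = [0, 5/58, 5/29, 17/58, 12/29, 15/29, 16/29, 18/29, 18/29, 45/58, 26/29, 1]
j=0 picked index 1: u0 ∈ [0, 5/58)
j=1 picked index 2: u0 ∈ [1/348, 31/348)
j=2 picked index 3: u0 ∈ [1/174, 11/87)
j=3 picked index 3: u0 ∈ [-9/116, 5/116)
j=4 picked index 4: u0 ∈ [-7/174, 7/87)
j=5 picked index 5: u0 ∈ [-1/348, 35/348)
j=6 picked index 5: u0 ∈ [-5/58, 1/58)
j=7 picked index 7: u0 ∈ [-11/348, 13/348)
j=8 picked index 9: u0 ∈ [-4/87, 19/174)
j=9 picked index 9: u0 ∈ [-15/116, 3/116)
j=10 picked index 10: u0 ∈ [-5/87, 11/174)
j=11 picked index 11: u0 ∈ [-7/348, 1/12)
intersection: [1/174, 1/58)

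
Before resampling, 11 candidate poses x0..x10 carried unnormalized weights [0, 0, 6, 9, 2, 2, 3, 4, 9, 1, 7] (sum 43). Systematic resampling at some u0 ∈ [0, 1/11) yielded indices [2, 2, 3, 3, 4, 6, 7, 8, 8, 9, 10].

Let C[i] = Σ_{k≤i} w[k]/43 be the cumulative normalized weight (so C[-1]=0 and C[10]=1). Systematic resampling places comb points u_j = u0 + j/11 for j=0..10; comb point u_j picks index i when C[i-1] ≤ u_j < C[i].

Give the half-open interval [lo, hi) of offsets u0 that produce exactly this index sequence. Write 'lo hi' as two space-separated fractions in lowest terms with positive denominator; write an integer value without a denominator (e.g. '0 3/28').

0 9/473

C = [0, 0, 6/43, 15/43, 17/43, 19/43, 22/43, 26/43, 35/43, 36/43, 1]
j=0 picked index 2: u0 ∈ [0, 6/43)
j=1 picked index 2: u0 ∈ [-1/11, 23/473)
j=2 picked index 3: u0 ∈ [-20/473, 79/473)
j=3 picked index 3: u0 ∈ [-63/473, 36/473)
j=4 picked index 4: u0 ∈ [-7/473, 15/473)
j=5 picked index 6: u0 ∈ [-6/473, 27/473)
j=6 picked index 7: u0 ∈ [-16/473, 28/473)
j=7 picked index 8: u0 ∈ [-15/473, 84/473)
j=8 picked index 8: u0 ∈ [-58/473, 41/473)
j=9 picked index 9: u0 ∈ [-2/473, 9/473)
j=10 picked index 10: u0 ∈ [-34/473, 1/11)
intersection: [0, 9/473)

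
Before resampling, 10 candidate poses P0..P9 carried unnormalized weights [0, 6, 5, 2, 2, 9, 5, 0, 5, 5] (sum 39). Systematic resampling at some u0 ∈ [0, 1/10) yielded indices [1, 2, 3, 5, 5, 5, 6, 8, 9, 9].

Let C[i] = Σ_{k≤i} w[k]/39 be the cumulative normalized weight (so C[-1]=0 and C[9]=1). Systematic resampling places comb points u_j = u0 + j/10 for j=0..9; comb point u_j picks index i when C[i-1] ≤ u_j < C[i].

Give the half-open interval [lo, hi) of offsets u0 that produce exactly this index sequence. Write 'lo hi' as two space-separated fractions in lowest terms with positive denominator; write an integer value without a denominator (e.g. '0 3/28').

C = [0, 2/13, 11/39, 1/3, 5/13, 8/13, 29/39, 29/39, 34/39, 1]
j=0 picked index 1: u0 ∈ [0, 2/13)
j=1 picked index 2: u0 ∈ [7/130, 71/390)
j=2 picked index 3: u0 ∈ [16/195, 2/15)
j=3 picked index 5: u0 ∈ [11/130, 41/130)
j=4 picked index 5: u0 ∈ [-1/65, 14/65)
j=5 picked index 5: u0 ∈ [-3/26, 3/26)
j=6 picked index 6: u0 ∈ [1/65, 28/195)
j=7 picked index 8: u0 ∈ [17/390, 67/390)
j=8 picked index 9: u0 ∈ [14/195, 1/5)
j=9 picked index 9: u0 ∈ [-11/390, 1/10)
intersection: [11/130, 1/10)

11/130 1/10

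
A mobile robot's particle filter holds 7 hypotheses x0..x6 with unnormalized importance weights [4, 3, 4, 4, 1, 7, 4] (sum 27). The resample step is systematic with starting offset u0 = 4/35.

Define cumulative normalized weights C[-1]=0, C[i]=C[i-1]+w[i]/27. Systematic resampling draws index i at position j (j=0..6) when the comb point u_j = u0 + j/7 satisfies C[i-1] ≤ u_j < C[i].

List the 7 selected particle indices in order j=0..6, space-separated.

C = [4/27, 7/27, 11/27, 5/9, 16/27, 23/27, 1]
j=0: u_0=4/35 ∈ [0, 4/27) → index 0
j=1: u_1=9/35 ∈ [4/27, 7/27) → index 1
j=2: u_2=2/5 ∈ [7/27, 11/27) → index 2
j=3: u_3=19/35 ∈ [11/27, 5/9) → index 3
j=4: u_4=24/35 ∈ [16/27, 23/27) → index 5
j=5: u_5=29/35 ∈ [16/27, 23/27) → index 5
j=6: u_6=34/35 ∈ [23/27, 1) → index 6

0 1 2 3 5 5 6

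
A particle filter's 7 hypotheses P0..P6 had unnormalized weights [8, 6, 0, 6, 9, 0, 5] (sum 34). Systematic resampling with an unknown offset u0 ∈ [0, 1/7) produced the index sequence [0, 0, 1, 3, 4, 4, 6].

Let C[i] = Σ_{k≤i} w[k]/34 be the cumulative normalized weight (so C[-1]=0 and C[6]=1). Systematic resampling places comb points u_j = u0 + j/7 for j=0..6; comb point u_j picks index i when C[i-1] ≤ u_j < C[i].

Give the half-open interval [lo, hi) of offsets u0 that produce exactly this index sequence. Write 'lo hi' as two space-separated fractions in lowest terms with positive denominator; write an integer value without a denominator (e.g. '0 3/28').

2/119 11/119

C = [4/17, 7/17, 7/17, 10/17, 29/34, 29/34, 1]
j=0 picked index 0: u0 ∈ [0, 4/17)
j=1 picked index 0: u0 ∈ [-1/7, 11/119)
j=2 picked index 1: u0 ∈ [-6/119, 15/119)
j=3 picked index 3: u0 ∈ [-2/119, 19/119)
j=4 picked index 4: u0 ∈ [2/119, 67/238)
j=5 picked index 4: u0 ∈ [-15/119, 33/238)
j=6 picked index 6: u0 ∈ [-1/238, 1/7)
intersection: [2/119, 11/119)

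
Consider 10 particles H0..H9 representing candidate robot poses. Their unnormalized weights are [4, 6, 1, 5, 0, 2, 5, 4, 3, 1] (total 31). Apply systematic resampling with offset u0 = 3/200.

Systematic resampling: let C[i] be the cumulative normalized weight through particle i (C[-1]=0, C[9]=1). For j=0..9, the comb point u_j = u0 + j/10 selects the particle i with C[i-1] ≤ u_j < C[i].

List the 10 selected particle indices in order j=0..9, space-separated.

0 0 1 1 3 3 6 6 7 8

C = [4/31, 10/31, 11/31, 16/31, 16/31, 18/31, 23/31, 27/31, 30/31, 1]
j=0: u_0=3/200 ∈ [0, 4/31) → index 0
j=1: u_1=23/200 ∈ [0, 4/31) → index 0
j=2: u_2=43/200 ∈ [4/31, 10/31) → index 1
j=3: u_3=63/200 ∈ [4/31, 10/31) → index 1
j=4: u_4=83/200 ∈ [11/31, 16/31) → index 3
j=5: u_5=103/200 ∈ [11/31, 16/31) → index 3
j=6: u_6=123/200 ∈ [18/31, 23/31) → index 6
j=7: u_7=143/200 ∈ [18/31, 23/31) → index 6
j=8: u_8=163/200 ∈ [23/31, 27/31) → index 7
j=9: u_9=183/200 ∈ [27/31, 30/31) → index 8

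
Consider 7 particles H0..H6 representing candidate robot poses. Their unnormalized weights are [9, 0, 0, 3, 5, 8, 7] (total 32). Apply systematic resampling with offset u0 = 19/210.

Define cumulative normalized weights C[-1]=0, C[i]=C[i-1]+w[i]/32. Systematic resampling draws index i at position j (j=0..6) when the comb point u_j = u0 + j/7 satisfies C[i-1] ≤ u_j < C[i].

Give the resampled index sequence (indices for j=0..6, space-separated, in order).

C = [9/32, 9/32, 9/32, 3/8, 17/32, 25/32, 1]
j=0: u_0=19/210 ∈ [0, 9/32) → index 0
j=1: u_1=7/30 ∈ [0, 9/32) → index 0
j=2: u_2=79/210 ∈ [3/8, 17/32) → index 4
j=3: u_3=109/210 ∈ [3/8, 17/32) → index 4
j=4: u_4=139/210 ∈ [17/32, 25/32) → index 5
j=5: u_5=169/210 ∈ [25/32, 1) → index 6
j=6: u_6=199/210 ∈ [25/32, 1) → index 6

0 0 4 4 5 6 6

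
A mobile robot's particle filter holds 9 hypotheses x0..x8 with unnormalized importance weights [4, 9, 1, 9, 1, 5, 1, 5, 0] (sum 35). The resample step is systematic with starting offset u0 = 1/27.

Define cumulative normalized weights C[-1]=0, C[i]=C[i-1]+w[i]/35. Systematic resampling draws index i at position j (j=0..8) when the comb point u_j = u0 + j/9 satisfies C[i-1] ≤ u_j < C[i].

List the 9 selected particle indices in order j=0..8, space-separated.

C = [4/35, 13/35, 2/5, 23/35, 24/35, 29/35, 6/7, 1, 1]
j=0: u_0=1/27 ∈ [0, 4/35) → index 0
j=1: u_1=4/27 ∈ [4/35, 13/35) → index 1
j=2: u_2=7/27 ∈ [4/35, 13/35) → index 1
j=3: u_3=10/27 ∈ [4/35, 13/35) → index 1
j=4: u_4=13/27 ∈ [2/5, 23/35) → index 3
j=5: u_5=16/27 ∈ [2/5, 23/35) → index 3
j=6: u_6=19/27 ∈ [24/35, 29/35) → index 5
j=7: u_7=22/27 ∈ [24/35, 29/35) → index 5
j=8: u_8=25/27 ∈ [6/7, 1) → index 7

0 1 1 1 3 3 5 5 7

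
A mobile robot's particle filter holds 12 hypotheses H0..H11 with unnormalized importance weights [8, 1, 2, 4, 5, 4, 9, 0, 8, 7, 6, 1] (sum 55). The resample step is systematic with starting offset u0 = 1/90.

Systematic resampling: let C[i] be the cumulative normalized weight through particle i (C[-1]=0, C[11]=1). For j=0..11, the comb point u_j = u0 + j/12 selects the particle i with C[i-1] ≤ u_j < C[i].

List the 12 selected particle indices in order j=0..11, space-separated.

C = [8/55, 9/55, 1/5, 3/11, 4/11, 24/55, 3/5, 3/5, 41/55, 48/55, 54/55, 1]
j=0: u_0=1/90 ∈ [0, 8/55) → index 0
j=1: u_1=17/180 ∈ [0, 8/55) → index 0
j=2: u_2=8/45 ∈ [9/55, 1/5) → index 2
j=3: u_3=47/180 ∈ [1/5, 3/11) → index 3
j=4: u_4=31/90 ∈ [3/11, 4/11) → index 4
j=5: u_5=77/180 ∈ [4/11, 24/55) → index 5
j=6: u_6=23/45 ∈ [24/55, 3/5) → index 6
j=7: u_7=107/180 ∈ [24/55, 3/5) → index 6
j=8: u_8=61/90 ∈ [3/5, 41/55) → index 8
j=9: u_9=137/180 ∈ [41/55, 48/55) → index 9
j=10: u_10=38/45 ∈ [41/55, 48/55) → index 9
j=11: u_11=167/180 ∈ [48/55, 54/55) → index 10

0 0 2 3 4 5 6 6 8 9 9 10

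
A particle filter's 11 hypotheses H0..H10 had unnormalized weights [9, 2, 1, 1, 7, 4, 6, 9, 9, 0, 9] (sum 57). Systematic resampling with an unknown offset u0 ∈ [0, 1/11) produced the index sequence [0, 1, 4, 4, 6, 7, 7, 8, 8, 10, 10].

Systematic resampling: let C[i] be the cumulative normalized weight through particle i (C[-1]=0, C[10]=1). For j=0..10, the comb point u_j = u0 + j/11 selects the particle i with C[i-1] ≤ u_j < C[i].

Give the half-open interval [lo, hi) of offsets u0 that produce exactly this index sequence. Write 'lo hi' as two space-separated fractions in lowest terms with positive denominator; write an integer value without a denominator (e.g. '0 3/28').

C = [3/19, 11/57, 4/19, 13/57, 20/57, 8/19, 10/19, 13/19, 16/19, 16/19, 1]
j=0 picked index 0: u0 ∈ [0, 3/19)
j=1 picked index 1: u0 ∈ [14/209, 64/627)
j=2 picked index 4: u0 ∈ [29/627, 106/627)
j=3 picked index 4: u0 ∈ [-28/627, 49/627)
j=4 picked index 6: u0 ∈ [12/209, 34/209)
j=5 picked index 7: u0 ∈ [15/209, 48/209)
j=6 picked index 7: u0 ∈ [-4/209, 29/209)
j=7 picked index 8: u0 ∈ [10/209, 43/209)
j=8 picked index 8: u0 ∈ [-9/209, 24/209)
j=9 picked index 10: u0 ∈ [5/209, 2/11)
j=10 picked index 10: u0 ∈ [-14/209, 1/11)
intersection: [15/209, 49/627)

15/209 49/627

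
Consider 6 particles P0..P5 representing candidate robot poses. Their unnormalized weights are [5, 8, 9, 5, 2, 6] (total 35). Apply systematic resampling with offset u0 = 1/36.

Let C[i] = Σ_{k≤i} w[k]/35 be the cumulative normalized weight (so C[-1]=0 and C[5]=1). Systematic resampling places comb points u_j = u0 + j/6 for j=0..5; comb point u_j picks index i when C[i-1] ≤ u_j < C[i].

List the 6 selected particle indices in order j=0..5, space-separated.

0 1 1 2 3 5

C = [1/7, 13/35, 22/35, 27/35, 29/35, 1]
j=0: u_0=1/36 ∈ [0, 1/7) → index 0
j=1: u_1=7/36 ∈ [1/7, 13/35) → index 1
j=2: u_2=13/36 ∈ [1/7, 13/35) → index 1
j=3: u_3=19/36 ∈ [13/35, 22/35) → index 2
j=4: u_4=25/36 ∈ [22/35, 27/35) → index 3
j=5: u_5=31/36 ∈ [29/35, 1) → index 5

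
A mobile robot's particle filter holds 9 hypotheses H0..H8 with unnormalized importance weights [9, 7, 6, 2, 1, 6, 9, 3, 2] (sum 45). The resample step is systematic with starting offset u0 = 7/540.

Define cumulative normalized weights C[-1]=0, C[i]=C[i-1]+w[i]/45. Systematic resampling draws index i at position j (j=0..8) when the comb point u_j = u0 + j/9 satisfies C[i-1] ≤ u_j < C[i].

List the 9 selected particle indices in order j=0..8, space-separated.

0 0 1 1 2 5 5 6 7

C = [1/5, 16/45, 22/45, 8/15, 5/9, 31/45, 8/9, 43/45, 1]
j=0: u_0=7/540 ∈ [0, 1/5) → index 0
j=1: u_1=67/540 ∈ [0, 1/5) → index 0
j=2: u_2=127/540 ∈ [1/5, 16/45) → index 1
j=3: u_3=187/540 ∈ [1/5, 16/45) → index 1
j=4: u_4=247/540 ∈ [16/45, 22/45) → index 2
j=5: u_5=307/540 ∈ [5/9, 31/45) → index 5
j=6: u_6=367/540 ∈ [5/9, 31/45) → index 5
j=7: u_7=427/540 ∈ [31/45, 8/9) → index 6
j=8: u_8=487/540 ∈ [8/9, 43/45) → index 7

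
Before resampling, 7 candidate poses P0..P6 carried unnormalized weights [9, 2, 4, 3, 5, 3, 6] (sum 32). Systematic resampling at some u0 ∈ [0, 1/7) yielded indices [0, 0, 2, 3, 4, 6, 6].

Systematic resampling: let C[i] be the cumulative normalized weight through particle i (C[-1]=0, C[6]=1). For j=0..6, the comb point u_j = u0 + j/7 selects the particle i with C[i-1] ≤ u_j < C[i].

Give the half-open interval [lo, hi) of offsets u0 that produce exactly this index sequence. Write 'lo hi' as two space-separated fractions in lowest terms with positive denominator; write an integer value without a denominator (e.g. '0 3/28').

11/112 15/112

C = [9/32, 11/32, 15/32, 9/16, 23/32, 13/16, 1]
j=0 picked index 0: u0 ∈ [0, 9/32)
j=1 picked index 0: u0 ∈ [-1/7, 31/224)
j=2 picked index 2: u0 ∈ [13/224, 41/224)
j=3 picked index 3: u0 ∈ [9/224, 15/112)
j=4 picked index 4: u0 ∈ [-1/112, 33/224)
j=5 picked index 6: u0 ∈ [11/112, 2/7)
j=6 picked index 6: u0 ∈ [-5/112, 1/7)
intersection: [11/112, 15/112)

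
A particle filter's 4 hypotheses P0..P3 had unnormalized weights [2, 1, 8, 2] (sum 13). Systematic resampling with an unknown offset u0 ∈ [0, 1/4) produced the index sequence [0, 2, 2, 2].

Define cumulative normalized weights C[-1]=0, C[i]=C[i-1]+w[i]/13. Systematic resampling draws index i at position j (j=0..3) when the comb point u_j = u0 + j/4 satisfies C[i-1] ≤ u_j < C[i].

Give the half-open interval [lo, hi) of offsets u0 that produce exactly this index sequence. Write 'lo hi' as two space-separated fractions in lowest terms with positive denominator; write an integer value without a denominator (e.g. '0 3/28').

0 5/52

C = [2/13, 3/13, 11/13, 1]
j=0 picked index 0: u0 ∈ [0, 2/13)
j=1 picked index 2: u0 ∈ [-1/52, 31/52)
j=2 picked index 2: u0 ∈ [-7/26, 9/26)
j=3 picked index 2: u0 ∈ [-27/52, 5/52)
intersection: [0, 5/52)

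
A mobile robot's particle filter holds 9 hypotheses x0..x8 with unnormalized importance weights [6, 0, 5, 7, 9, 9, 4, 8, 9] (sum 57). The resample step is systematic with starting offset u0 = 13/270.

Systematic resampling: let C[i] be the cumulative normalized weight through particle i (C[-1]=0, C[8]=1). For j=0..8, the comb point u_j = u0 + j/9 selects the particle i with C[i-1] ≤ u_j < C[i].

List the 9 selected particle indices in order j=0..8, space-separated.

0 2 3 4 5 5 7 7 8

C = [2/19, 2/19, 11/57, 6/19, 9/19, 12/19, 40/57, 16/19, 1]
j=0: u_0=13/270 ∈ [0, 2/19) → index 0
j=1: u_1=43/270 ∈ [2/19, 11/57) → index 2
j=2: u_2=73/270 ∈ [11/57, 6/19) → index 3
j=3: u_3=103/270 ∈ [6/19, 9/19) → index 4
j=4: u_4=133/270 ∈ [9/19, 12/19) → index 5
j=5: u_5=163/270 ∈ [9/19, 12/19) → index 5
j=6: u_6=193/270 ∈ [40/57, 16/19) → index 7
j=7: u_7=223/270 ∈ [40/57, 16/19) → index 7
j=8: u_8=253/270 ∈ [16/19, 1) → index 8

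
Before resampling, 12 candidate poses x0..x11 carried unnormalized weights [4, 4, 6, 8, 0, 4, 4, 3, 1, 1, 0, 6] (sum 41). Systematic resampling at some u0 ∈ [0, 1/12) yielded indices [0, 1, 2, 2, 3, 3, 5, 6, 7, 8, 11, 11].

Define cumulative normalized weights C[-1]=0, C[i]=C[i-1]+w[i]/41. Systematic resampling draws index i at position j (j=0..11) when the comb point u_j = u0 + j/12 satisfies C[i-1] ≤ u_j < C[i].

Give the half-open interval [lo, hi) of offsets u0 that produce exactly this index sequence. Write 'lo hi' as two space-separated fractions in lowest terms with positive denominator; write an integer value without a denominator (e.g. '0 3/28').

C = [4/41, 8/41, 14/41, 22/41, 22/41, 26/41, 30/41, 33/41, 34/41, 35/41, 35/41, 1]
j=0 picked index 0: u0 ∈ [0, 4/41)
j=1 picked index 1: u0 ∈ [7/492, 55/492)
j=2 picked index 2: u0 ∈ [7/246, 43/246)
j=3 picked index 2: u0 ∈ [-9/164, 15/164)
j=4 picked index 3: u0 ∈ [1/123, 25/123)
j=5 picked index 3: u0 ∈ [-37/492, 59/492)
j=6 picked index 5: u0 ∈ [3/82, 11/82)
j=7 picked index 6: u0 ∈ [25/492, 73/492)
j=8 picked index 7: u0 ∈ [8/123, 17/123)
j=9 picked index 8: u0 ∈ [9/164, 13/164)
j=10 picked index 11: u0 ∈ [5/246, 1/6)
j=11 picked index 11: u0 ∈ [-31/492, 1/12)
intersection: [8/123, 13/164)

8/123 13/164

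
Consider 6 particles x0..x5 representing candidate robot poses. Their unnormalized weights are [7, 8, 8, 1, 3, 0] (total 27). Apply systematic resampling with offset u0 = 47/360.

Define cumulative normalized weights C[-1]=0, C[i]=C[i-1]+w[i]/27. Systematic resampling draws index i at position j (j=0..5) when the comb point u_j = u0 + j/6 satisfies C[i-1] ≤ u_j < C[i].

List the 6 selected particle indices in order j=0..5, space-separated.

C = [7/27, 5/9, 23/27, 8/9, 1, 1]
j=0: u_0=47/360 ∈ [0, 7/27) → index 0
j=1: u_1=107/360 ∈ [7/27, 5/9) → index 1
j=2: u_2=167/360 ∈ [7/27, 5/9) → index 1
j=3: u_3=227/360 ∈ [5/9, 23/27) → index 2
j=4: u_4=287/360 ∈ [5/9, 23/27) → index 2
j=5: u_5=347/360 ∈ [8/9, 1) → index 4

0 1 1 2 2 4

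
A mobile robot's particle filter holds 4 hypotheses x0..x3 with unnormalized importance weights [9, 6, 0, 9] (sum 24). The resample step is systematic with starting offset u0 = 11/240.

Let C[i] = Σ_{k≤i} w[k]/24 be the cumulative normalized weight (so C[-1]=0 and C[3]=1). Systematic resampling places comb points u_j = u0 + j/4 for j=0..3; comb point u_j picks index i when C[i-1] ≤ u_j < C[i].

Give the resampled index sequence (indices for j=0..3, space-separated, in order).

0 0 1 3

C = [3/8, 5/8, 5/8, 1]
j=0: u_0=11/240 ∈ [0, 3/8) → index 0
j=1: u_1=71/240 ∈ [0, 3/8) → index 0
j=2: u_2=131/240 ∈ [3/8, 5/8) → index 1
j=3: u_3=191/240 ∈ [5/8, 1) → index 3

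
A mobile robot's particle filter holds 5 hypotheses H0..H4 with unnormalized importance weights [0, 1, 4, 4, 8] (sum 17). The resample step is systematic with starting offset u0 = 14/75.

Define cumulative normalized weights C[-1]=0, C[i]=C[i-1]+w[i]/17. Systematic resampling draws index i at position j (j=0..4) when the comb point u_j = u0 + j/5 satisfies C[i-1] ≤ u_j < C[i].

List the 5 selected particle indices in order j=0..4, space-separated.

C = [0, 1/17, 5/17, 9/17, 1]
j=0: u_0=14/75 ∈ [1/17, 5/17) → index 2
j=1: u_1=29/75 ∈ [5/17, 9/17) → index 3
j=2: u_2=44/75 ∈ [9/17, 1) → index 4
j=3: u_3=59/75 ∈ [9/17, 1) → index 4
j=4: u_4=74/75 ∈ [9/17, 1) → index 4

2 3 4 4 4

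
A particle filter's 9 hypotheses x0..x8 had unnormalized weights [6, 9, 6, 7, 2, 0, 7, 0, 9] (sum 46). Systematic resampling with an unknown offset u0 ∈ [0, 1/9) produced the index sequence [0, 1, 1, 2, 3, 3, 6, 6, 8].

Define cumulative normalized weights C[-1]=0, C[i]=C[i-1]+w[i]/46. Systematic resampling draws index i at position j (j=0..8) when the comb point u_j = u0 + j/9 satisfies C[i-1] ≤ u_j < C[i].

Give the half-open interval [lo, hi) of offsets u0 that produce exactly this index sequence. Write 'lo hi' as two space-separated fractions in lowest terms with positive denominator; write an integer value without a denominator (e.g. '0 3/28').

C = [3/23, 15/46, 21/46, 14/23, 15/23, 15/23, 37/46, 37/46, 1]
j=0 picked index 0: u0 ∈ [0, 3/23)
j=1 picked index 1: u0 ∈ [4/207, 89/414)
j=2 picked index 1: u0 ∈ [-19/207, 43/414)
j=3 picked index 2: u0 ∈ [-1/138, 17/138)
j=4 picked index 3: u0 ∈ [5/414, 34/207)
j=5 picked index 3: u0 ∈ [-41/414, 11/207)
j=6 picked index 6: u0 ∈ [-1/69, 19/138)
j=7 picked index 6: u0 ∈ [-26/207, 11/414)
j=8 picked index 8: u0 ∈ [-35/414, 1/9)
intersection: [4/207, 11/414)

4/207 11/414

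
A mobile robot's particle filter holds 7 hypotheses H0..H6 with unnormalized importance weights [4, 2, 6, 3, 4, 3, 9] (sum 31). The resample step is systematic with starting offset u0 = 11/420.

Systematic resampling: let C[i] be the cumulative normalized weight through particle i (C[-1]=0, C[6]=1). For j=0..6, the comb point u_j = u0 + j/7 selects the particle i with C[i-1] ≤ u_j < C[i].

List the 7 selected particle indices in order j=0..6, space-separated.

C = [4/31, 6/31, 12/31, 15/31, 19/31, 22/31, 1]
j=0: u_0=11/420 ∈ [0, 4/31) → index 0
j=1: u_1=71/420 ∈ [4/31, 6/31) → index 1
j=2: u_2=131/420 ∈ [6/31, 12/31) → index 2
j=3: u_3=191/420 ∈ [12/31, 15/31) → index 3
j=4: u_4=251/420 ∈ [15/31, 19/31) → index 4
j=5: u_5=311/420 ∈ [22/31, 1) → index 6
j=6: u_6=53/60 ∈ [22/31, 1) → index 6

0 1 2 3 4 6 6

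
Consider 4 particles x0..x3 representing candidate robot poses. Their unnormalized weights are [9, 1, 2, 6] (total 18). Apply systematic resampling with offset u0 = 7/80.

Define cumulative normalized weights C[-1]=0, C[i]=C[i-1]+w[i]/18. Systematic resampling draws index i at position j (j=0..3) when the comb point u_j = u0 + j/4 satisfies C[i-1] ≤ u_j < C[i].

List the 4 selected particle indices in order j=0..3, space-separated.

0 0 2 3

C = [1/2, 5/9, 2/3, 1]
j=0: u_0=7/80 ∈ [0, 1/2) → index 0
j=1: u_1=27/80 ∈ [0, 1/2) → index 0
j=2: u_2=47/80 ∈ [5/9, 2/3) → index 2
j=3: u_3=67/80 ∈ [2/3, 1) → index 3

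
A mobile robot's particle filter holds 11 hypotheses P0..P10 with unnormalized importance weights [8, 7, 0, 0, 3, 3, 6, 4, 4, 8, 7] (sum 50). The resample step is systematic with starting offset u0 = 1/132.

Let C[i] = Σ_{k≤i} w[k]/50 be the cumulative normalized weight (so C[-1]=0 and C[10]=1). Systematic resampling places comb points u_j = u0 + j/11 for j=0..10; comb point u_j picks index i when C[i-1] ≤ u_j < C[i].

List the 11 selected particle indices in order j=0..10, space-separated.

C = [4/25, 3/10, 3/10, 3/10, 9/25, 21/50, 27/50, 31/50, 7/10, 43/50, 1]
j=0: u_0=1/132 ∈ [0, 4/25) → index 0
j=1: u_1=13/132 ∈ [0, 4/25) → index 0
j=2: u_2=25/132 ∈ [4/25, 3/10) → index 1
j=3: u_3=37/132 ∈ [4/25, 3/10) → index 1
j=4: u_4=49/132 ∈ [9/25, 21/50) → index 5
j=5: u_5=61/132 ∈ [21/50, 27/50) → index 6
j=6: u_6=73/132 ∈ [27/50, 31/50) → index 7
j=7: u_7=85/132 ∈ [31/50, 7/10) → index 8
j=8: u_8=97/132 ∈ [7/10, 43/50) → index 9
j=9: u_9=109/132 ∈ [7/10, 43/50) → index 9
j=10: u_10=11/12 ∈ [43/50, 1) → index 10

0 0 1 1 5 6 7 8 9 9 10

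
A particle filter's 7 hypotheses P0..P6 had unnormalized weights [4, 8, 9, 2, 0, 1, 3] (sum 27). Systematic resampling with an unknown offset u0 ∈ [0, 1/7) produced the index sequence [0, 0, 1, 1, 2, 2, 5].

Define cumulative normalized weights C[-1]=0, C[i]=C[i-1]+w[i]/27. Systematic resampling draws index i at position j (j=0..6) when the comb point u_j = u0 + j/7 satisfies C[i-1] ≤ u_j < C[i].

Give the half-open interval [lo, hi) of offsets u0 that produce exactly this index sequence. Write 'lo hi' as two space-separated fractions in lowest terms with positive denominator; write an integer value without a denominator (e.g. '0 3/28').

C = [4/27, 4/9, 7/9, 23/27, 23/27, 8/9, 1]
j=0 picked index 0: u0 ∈ [0, 4/27)
j=1 picked index 0: u0 ∈ [-1/7, 1/189)
j=2 picked index 1: u0 ∈ [-26/189, 10/63)
j=3 picked index 1: u0 ∈ [-53/189, 1/63)
j=4 picked index 2: u0 ∈ [-8/63, 13/63)
j=5 picked index 2: u0 ∈ [-17/63, 4/63)
j=6 picked index 5: u0 ∈ [-1/189, 2/63)
intersection: [0, 1/189)

0 1/189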